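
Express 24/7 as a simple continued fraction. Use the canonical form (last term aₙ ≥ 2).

[3; 2, 3]

24 = 3×7 + 3
7 = 2×3 + 1
3 = 3×1 + 0  (stop)
So 24/7 = [3; 2, 3].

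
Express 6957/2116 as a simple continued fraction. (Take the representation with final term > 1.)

[3; 3, 2, 9, 3, 10]

6957 = 3*2116 + 609
2116 = 3*609 + 289
609 = 2*289 + 31
289 = 9*31 + 10
31 = 3*10 + 1
10 = 10*1 + 0  (stop)
So 6957/2116 = [3; 3, 2, 9, 3, 10].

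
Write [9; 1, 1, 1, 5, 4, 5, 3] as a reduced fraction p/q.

Fold from the inside: start with 3/1.
  5 + 1/3 = 16/3
  4 + 3/16 = 67/16
  5 + 16/67 = 351/67
  1 + 67/351 = 418/351
  1 + 351/418 = 769/418
  1 + 418/769 = 1187/769
  9 + 769/1187 = 11452/1187

11452/1187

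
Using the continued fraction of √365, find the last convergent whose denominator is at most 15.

√365 = [19; 9, 1, 1, 9, 38, …] (period length 5).
Convergents:
  p_0/q_0 = 19/1
  p_1/q_1 = 172/9
  p_2/q_2 = 191/10
  p_3/q_3 = 363/19
q_2 = 10 ≤ 15 < 19 = q_3, so the answer is 191/10.

191/10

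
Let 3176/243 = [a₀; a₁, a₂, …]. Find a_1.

3176 = 13·243 + 17   →  a_0 = 13
243 = 14·17 + 5   →  a_1 = 14

14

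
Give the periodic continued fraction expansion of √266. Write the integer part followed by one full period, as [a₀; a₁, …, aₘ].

[16; 3, 4, 3, 32]

a₀ = ⌊√266⌋ = 16.
With m₀=0, d₀=1 and mₖ₊₁ = dₖaₖ − mₖ, dₖ₊₁ = (n − mₖ₊₁²)/dₖ, aₖ₊₁ = ⌊(a₀+mₖ₊₁)/dₖ₊₁⌋:
  k=1: m=16, d=10, a=3
  k=2: m=14, d=7, a=4
  k=3: m=14, d=10, a=3
  k=4: m=16, d=1, a=32
d=1 and a=2a₀=32 at k=4, so the next step gives (m, d) = (16, 10) again — its k=1 value — and the period has length 4.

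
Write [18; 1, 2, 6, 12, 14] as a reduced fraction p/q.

60779/3253

Fold from the inside: start with 14/1.
  12 + 1/14 = 169/14
  6 + 14/169 = 1028/169
  2 + 169/1028 = 2225/1028
  1 + 1028/2225 = 3253/2225
  18 + 2225/3253 = 60779/3253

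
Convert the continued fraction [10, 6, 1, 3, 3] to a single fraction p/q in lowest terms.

Fold from the inside: start with 3/1.
  3 + 1/3 = 10/3
  1 + 3/10 = 13/10
  6 + 10/13 = 88/13
  10 + 13/88 = 893/88

893/88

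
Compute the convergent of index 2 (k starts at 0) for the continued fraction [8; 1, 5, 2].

Using pₖ = aₖpₖ₋₁ + pₖ₋₂, qₖ = aₖqₖ₋₁ + qₖ₋₂ (with p₋₁=1, p₋₂=0, q₋₁=0, q₋₂=1):
  k=0: a=8, p=8, q=1
  k=1: a=1, p=9, q=1
  k=2: a=5, p=53, q=6

53/6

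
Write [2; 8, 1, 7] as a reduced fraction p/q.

150/71

Using pₖ = aₖpₖ₋₁ + pₖ₋₂ and qₖ = aₖqₖ₋₁ + qₖ₋₂:
  k=0: a=2, p=2, q=1
  k=1: a=8, p=17, q=8
  k=2: a=1, p=19, q=9
  k=3: a=7, p=150, q=71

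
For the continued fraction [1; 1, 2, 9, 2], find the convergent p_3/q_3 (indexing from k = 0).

47/28

Using pₖ = aₖpₖ₋₁ + pₖ₋₂, qₖ = aₖqₖ₋₁ + qₖ₋₂ (with p₋₁=1, p₋₂=0, q₋₁=0, q₋₂=1):
  k=0: a=1, p=1, q=1
  k=1: a=1, p=2, q=1
  k=2: a=2, p=5, q=3
  k=3: a=9, p=47, q=28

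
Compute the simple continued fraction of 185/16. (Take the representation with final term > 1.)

[11; 1, 1, 3, 2]

185 = 11*16 + 9
16 = 1*9 + 7
9 = 1*7 + 2
7 = 3*2 + 1
2 = 2*1 + 0  (stop)
So 185/16 = [11; 1, 1, 3, 2].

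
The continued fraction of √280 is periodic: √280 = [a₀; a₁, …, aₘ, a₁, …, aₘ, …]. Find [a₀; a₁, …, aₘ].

a₀ = ⌊√280⌋ = 16.
With m₀=0, d₀=1 and mₖ₊₁ = dₖaₖ − mₖ, dₖ₊₁ = (n − mₖ₊₁²)/dₖ, aₖ₊₁ = ⌊(a₀+mₖ₊₁)/dₖ₊₁⌋:
  k=1: m=16, d=24, a=1
  k=2: m=8, d=9, a=2
  k=3: m=10, d=20, a=1
  k=4: m=10, d=9, a=2
  k=5: m=8, d=24, a=1
  k=6: m=16, d=1, a=32
d=1 and a=2a₀=32 at k=6, so the next step gives (m, d) = (16, 24) again — its k=1 value — and the period has length 6.

[16; 1, 2, 1, 2, 1, 32]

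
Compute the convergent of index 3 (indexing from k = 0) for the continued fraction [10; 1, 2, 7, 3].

Using pₖ = aₖpₖ₋₁ + pₖ₋₂, qₖ = aₖqₖ₋₁ + qₖ₋₂ (with p₋₁=1, p₋₂=0, q₋₁=0, q₋₂=1):
  k=0: a=10, p=10, q=1
  k=1: a=1, p=11, q=1
  k=2: a=2, p=32, q=3
  k=3: a=7, p=235, q=22

235/22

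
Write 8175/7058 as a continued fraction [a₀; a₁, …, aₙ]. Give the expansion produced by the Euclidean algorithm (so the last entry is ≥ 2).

8175 = 1×7058 + 1117
7058 = 6×1117 + 356
1117 = 3×356 + 49
356 = 7×49 + 13
49 = 3×13 + 10
13 = 1×10 + 3
10 = 3×3 + 1
3 = 3×1 + 0  (stop)
So 8175/7058 = [1; 6, 3, 7, 3, 1, 3, 3].

[1; 6, 3, 7, 3, 1, 3, 3]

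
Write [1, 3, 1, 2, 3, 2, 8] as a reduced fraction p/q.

911/717

Fold from the inside: start with 8/1.
  2 + 1/8 = 17/8
  3 + 8/17 = 59/17
  2 + 17/59 = 135/59
  1 + 59/135 = 194/135
  3 + 135/194 = 717/194
  1 + 194/717 = 911/717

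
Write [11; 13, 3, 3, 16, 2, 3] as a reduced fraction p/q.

Fold from the inside: start with 3/1.
  2 + 1/3 = 7/3
  16 + 3/7 = 115/7
  3 + 7/115 = 352/115
  3 + 115/352 = 1171/352
  13 + 352/1171 = 15575/1171
  11 + 1171/15575 = 172496/15575

172496/15575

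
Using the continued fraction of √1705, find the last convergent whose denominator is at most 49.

991/24

√1705 = [41; 3, 2, 3, 82, …] (period length 4).
Convergents:
  p_0/q_0 = 41/1
  p_1/q_1 = 124/3
  p_2/q_2 = 289/7
  p_3/q_3 = 991/24
  p_4/q_4 = 81551/1975
q_3 = 24 ≤ 49 < 1975 = q_4, so the answer is 991/24.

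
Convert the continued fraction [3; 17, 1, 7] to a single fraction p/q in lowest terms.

437/143

Fold from the inside: start with 7/1.
  1 + 1/7 = 8/7
  17 + 7/8 = 143/8
  3 + 8/143 = 437/143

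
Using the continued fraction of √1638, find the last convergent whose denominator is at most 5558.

√1638 = [40; 2, 8, 2, 80, …] (period length 4).
Convergents:
  p_0/q_0 = 40/1
  p_1/q_1 = 81/2
  p_2/q_2 = 688/17
  p_3/q_3 = 1457/36
  p_4/q_4 = 117248/2897
  p_5/q_5 = 235953/5830
q_4 = 2897 ≤ 5558 < 5830 = q_5, so the answer is 117248/2897.

117248/2897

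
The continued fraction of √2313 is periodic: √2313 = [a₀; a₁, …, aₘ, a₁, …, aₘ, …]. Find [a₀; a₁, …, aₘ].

[48; 10, 1, 2, 10, 2, 1, 10, 96]

a₀ = ⌊√2313⌋ = 48.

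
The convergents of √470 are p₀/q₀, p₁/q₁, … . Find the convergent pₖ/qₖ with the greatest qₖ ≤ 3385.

72171/3329

√470 = [21; 1, 2, 8, 2, 1, 42, …] (period length 6).
Convergents:
  p_0/q_0 = 21/1
  p_1/q_1 = 22/1
  p_2/q_2 = 65/3
  p_3/q_3 = 542/25
  p_4/q_4 = 1149/53
  p_5/q_5 = 1691/78
  p_6/q_6 = 72171/3329
  p_7/q_7 = 73862/3407
q_6 = 3329 ≤ 3385 < 3407 = q_7, so the answer is 72171/3329.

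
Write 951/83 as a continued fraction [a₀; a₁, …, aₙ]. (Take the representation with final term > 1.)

951 = 11*83 + 38
83 = 2*38 + 7
38 = 5*7 + 3
7 = 2*3 + 1
3 = 3*1 + 0  (stop)
So 951/83 = [11; 2, 5, 2, 3].

[11; 2, 5, 2, 3]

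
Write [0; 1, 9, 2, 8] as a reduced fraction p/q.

161/178

Fold from the inside: start with 8/1.
  2 + 1/8 = 17/8
  9 + 8/17 = 161/17
  1 + 17/161 = 178/161
  0 + 161/178 = 161/178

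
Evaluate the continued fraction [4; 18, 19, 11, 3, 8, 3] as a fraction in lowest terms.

1233947/304273

Using pₖ = aₖpₖ₋₁ + pₖ₋₂ and qₖ = aₖqₖ₋₁ + qₖ₋₂:
  k=0: a=4, p=4, q=1
  k=1: a=18, p=73, q=18
  k=2: a=19, p=1391, q=343
  k=3: a=11, p=15374, q=3791
  k=4: a=3, p=47513, q=11716
  k=5: a=8, p=395478, q=97519
  k=6: a=3, p=1233947, q=304273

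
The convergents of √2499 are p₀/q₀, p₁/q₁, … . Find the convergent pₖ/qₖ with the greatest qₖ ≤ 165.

4999/100

√2499 = [49; 1, 98, …] (period length 2).
Convergents:
  p_0/q_0 = 49/1
  p_1/q_1 = 50/1
  p_2/q_2 = 4949/99
  p_3/q_3 = 4999/100
  p_4/q_4 = 494851/9899
q_3 = 100 ≤ 165 < 9899 = q_4, so the answer is 4999/100.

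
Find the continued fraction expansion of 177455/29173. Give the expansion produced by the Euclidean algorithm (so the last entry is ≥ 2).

[6; 12, 14, 3, 3, 5, 3]

177455 = 6*29173 + 2417
29173 = 12*2417 + 169
2417 = 14*169 + 51
169 = 3*51 + 16
51 = 3*16 + 3
16 = 5*3 + 1
3 = 3*1 + 0  (stop)
So 177455/29173 = [6; 12, 14, 3, 3, 5, 3].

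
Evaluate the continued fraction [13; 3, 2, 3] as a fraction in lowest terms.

Using pₖ = aₖpₖ₋₁ + pₖ₋₂ and qₖ = aₖqₖ₋₁ + qₖ₋₂:
  k=0: a=13, p=13, q=1
  k=1: a=3, p=40, q=3
  k=2: a=2, p=93, q=7
  k=3: a=3, p=319, q=24

319/24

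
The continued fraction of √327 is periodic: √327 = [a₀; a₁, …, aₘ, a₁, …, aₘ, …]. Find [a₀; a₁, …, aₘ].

[18; 12, 36]

a₀ = ⌊√327⌋ = 18.
With m₀=0, d₀=1 and mₖ₊₁ = dₖaₖ − mₖ, dₖ₊₁ = (n − mₖ₊₁²)/dₖ, aₖ₊₁ = ⌊(a₀+mₖ₊₁)/dₖ₊₁⌋:
  k=1: m=18, d=3, a=12
  k=2: m=18, d=1, a=36
d=1 and a=2a₀=36 at k=2, so the next step gives (m, d) = (18, 3) again — its k=1 value — and the period has length 2.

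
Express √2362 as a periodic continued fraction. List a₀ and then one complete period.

a₀ = ⌊√2362⌋ = 48.

[48; 1, 1, 1, 1, 96]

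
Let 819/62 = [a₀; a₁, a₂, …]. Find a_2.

819 = 13·62 + 13   →  a_0 = 13
62 = 4·13 + 10   →  a_1 = 4
13 = 1·10 + 3   →  a_2 = 1

1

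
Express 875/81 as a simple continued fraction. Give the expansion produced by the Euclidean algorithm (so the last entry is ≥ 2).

[10; 1, 4, 16]

875 = 10·81 + 65
81 = 1·65 + 16
65 = 4·16 + 1
16 = 16·1 + 0  (stop)
So 875/81 = [10; 1, 4, 16].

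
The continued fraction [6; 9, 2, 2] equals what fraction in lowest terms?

Using pₖ = aₖpₖ₋₁ + pₖ₋₂ and qₖ = aₖqₖ₋₁ + qₖ₋₂:
  k=0: a=6, p=6, q=1
  k=1: a=9, p=55, q=9
  k=2: a=2, p=116, q=19
  k=3: a=2, p=287, q=47

287/47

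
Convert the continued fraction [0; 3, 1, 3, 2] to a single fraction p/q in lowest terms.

Fold from the inside: start with 2/1.
  3 + 1/2 = 7/2
  1 + 2/7 = 9/7
  3 + 7/9 = 34/9
  0 + 9/34 = 9/34

9/34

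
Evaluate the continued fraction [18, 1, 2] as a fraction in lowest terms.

Fold from the inside: start with 2/1.
  1 + 1/2 = 3/2
  18 + 2/3 = 56/3

56/3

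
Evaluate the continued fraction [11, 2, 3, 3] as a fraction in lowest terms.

Fold from the inside: start with 3/1.
  3 + 1/3 = 10/3
  2 + 3/10 = 23/10
  11 + 10/23 = 263/23

263/23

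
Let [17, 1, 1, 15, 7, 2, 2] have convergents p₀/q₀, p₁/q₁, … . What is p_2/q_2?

35/2

Using pₖ = aₖpₖ₋₁ + pₖ₋₂, qₖ = aₖqₖ₋₁ + qₖ₋₂ (with p₋₁=1, p₋₂=0, q₋₁=0, q₋₂=1):
  k=0: a=17, p=17, q=1
  k=1: a=1, p=18, q=1
  k=2: a=1, p=35, q=2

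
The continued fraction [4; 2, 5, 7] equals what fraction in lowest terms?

Fold from the inside: start with 7/1.
  5 + 1/7 = 36/7
  2 + 7/36 = 79/36
  4 + 36/79 = 352/79

352/79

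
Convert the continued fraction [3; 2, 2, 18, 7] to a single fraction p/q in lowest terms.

2208/649

Using pₖ = aₖpₖ₋₁ + pₖ₋₂ and qₖ = aₖqₖ₋₁ + qₖ₋₂:
  k=0: a=3, p=3, q=1
  k=1: a=2, p=7, q=2
  k=2: a=2, p=17, q=5
  k=3: a=18, p=313, q=92
  k=4: a=7, p=2208, q=649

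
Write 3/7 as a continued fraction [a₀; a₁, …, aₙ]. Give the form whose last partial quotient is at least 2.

[0; 2, 3]

3 = 0·7 + 3
7 = 2·3 + 1
3 = 3·1 + 0  (stop)
So 3/7 = [0; 2, 3].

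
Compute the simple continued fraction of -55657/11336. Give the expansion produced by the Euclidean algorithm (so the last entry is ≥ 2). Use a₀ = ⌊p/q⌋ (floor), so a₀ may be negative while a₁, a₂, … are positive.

-55657 = -5*11336 + 1023
11336 = 11*1023 + 83
1023 = 12*83 + 27
83 = 3*27 + 2
27 = 13*2 + 1
2 = 2*1 + 0  (stop)
So -55657/11336 = [-5; 11, 12, 3, 13, 2].

[-5; 11, 12, 3, 13, 2]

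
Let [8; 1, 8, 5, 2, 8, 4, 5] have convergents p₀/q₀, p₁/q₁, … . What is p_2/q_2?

80/9

Using pₖ = aₖpₖ₋₁ + pₖ₋₂, qₖ = aₖqₖ₋₁ + qₖ₋₂ (with p₋₁=1, p₋₂=0, q₋₁=0, q₋₂=1):
  k=0: a=8, p=8, q=1
  k=1: a=1, p=9, q=1
  k=2: a=8, p=80, q=9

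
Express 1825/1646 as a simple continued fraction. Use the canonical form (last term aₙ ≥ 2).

1825 = 1×1646 + 179
1646 = 9×179 + 35
179 = 5×35 + 4
35 = 8×4 + 3
4 = 1×3 + 1
3 = 3×1 + 0  (stop)
So 1825/1646 = [1; 9, 5, 8, 1, 3].

[1; 9, 5, 8, 1, 3]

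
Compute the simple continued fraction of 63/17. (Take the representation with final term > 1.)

63 = 3*17 + 12
17 = 1*12 + 5
12 = 2*5 + 2
5 = 2*2 + 1
2 = 2*1 + 0  (stop)
So 63/17 = [3; 1, 2, 2, 2].

[3; 1, 2, 2, 2]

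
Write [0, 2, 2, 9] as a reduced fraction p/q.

Using pₖ = aₖpₖ₋₁ + pₖ₋₂ and qₖ = aₖqₖ₋₁ + qₖ₋₂:
  k=0: a=0, p=0, q=1
  k=1: a=2, p=1, q=2
  k=2: a=2, p=2, q=5
  k=3: a=9, p=19, q=47

19/47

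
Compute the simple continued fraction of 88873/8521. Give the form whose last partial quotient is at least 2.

88873 = 10×8521 + 3663
8521 = 2×3663 + 1195
3663 = 3×1195 + 78
1195 = 15×78 + 25
78 = 3×25 + 3
25 = 8×3 + 1
3 = 3×1 + 0  (stop)
So 88873/8521 = [10; 2, 3, 15, 3, 8, 3].

[10; 2, 3, 15, 3, 8, 3]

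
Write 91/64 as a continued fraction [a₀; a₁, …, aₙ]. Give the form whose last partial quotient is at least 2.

[1; 2, 2, 1, 2, 3]

91 = 1·64 + 27
64 = 2·27 + 10
27 = 2·10 + 7
10 = 1·7 + 3
7 = 2·3 + 1
3 = 3·1 + 0  (stop)
So 91/64 = [1; 2, 2, 1, 2, 3].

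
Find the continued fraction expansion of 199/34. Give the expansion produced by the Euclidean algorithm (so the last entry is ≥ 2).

[5; 1, 5, 1, 4]

199 = 5·34 + 29
34 = 1·29 + 5
29 = 5·5 + 4
5 = 1·4 + 1
4 = 4·1 + 0  (stop)
So 199/34 = [5; 1, 5, 1, 4].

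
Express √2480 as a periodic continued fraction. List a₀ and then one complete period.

[49; 1, 3, 1, 98]

a₀ = ⌊√2480⌋ = 49.
With m₀=0, d₀=1 and mₖ₊₁ = dₖaₖ − mₖ, dₖ₊₁ = (n − mₖ₊₁²)/dₖ, aₖ₊₁ = ⌊(a₀+mₖ₊₁)/dₖ₊₁⌋:
  k=1: m=49, d=79, a=1
  k=2: m=30, d=20, a=3
  k=3: m=30, d=79, a=1
  k=4: m=49, d=1, a=98
d=1 and a=2a₀=98 at k=4, so the next step gives (m, d) = (49, 79) again — its k=1 value — and the period has length 4.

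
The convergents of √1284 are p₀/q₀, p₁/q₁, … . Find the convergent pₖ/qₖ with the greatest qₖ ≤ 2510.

√1284 = [35; 1, 4, 1, 70, …] (period length 4).
Convergents:
  p_0/q_0 = 35/1
  p_1/q_1 = 36/1
  p_2/q_2 = 179/5
  p_3/q_3 = 215/6
  p_4/q_4 = 15229/425
  p_5/q_5 = 15444/431
  p_6/q_6 = 77005/2149
  p_7/q_7 = 92449/2580
q_6 = 2149 ≤ 2510 < 2580 = q_7, so the answer is 77005/2149.

77005/2149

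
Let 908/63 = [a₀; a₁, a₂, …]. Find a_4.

908 = 14·63 + 26   →  a_0 = 14
63 = 2·26 + 11   →  a_1 = 2
26 = 2·11 + 4   →  a_2 = 2
11 = 2·4 + 3   →  a_3 = 2
4 = 1·3 + 1   →  a_4 = 1

1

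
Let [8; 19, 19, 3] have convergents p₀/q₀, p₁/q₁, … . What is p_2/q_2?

Using pₖ = aₖpₖ₋₁ + pₖ₋₂, qₖ = aₖqₖ₋₁ + qₖ₋₂ (with p₋₁=1, p₋₂=0, q₋₁=0, q₋₂=1):
  k=0: a=8, p=8, q=1
  k=1: a=19, p=153, q=19
  k=2: a=19, p=2915, q=362

2915/362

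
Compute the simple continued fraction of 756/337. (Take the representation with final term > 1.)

756 = 2*337 + 82
337 = 4*82 + 9
82 = 9*9 + 1
9 = 9*1 + 0  (stop)
So 756/337 = [2; 4, 9, 9].

[2; 4, 9, 9]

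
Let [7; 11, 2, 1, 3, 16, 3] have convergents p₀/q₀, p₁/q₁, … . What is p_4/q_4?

Using pₖ = aₖpₖ₋₁ + pₖ₋₂, qₖ = aₖqₖ₋₁ + qₖ₋₂ (with p₋₁=1, p₋₂=0, q₋₁=0, q₋₂=1):
  k=0: a=7, p=7, q=1
  k=1: a=11, p=78, q=11
  k=2: a=2, p=163, q=23
  k=3: a=1, p=241, q=34
  k=4: a=3, p=886, q=125

886/125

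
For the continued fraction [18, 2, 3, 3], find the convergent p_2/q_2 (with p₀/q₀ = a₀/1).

129/7

Using pₖ = aₖpₖ₋₁ + pₖ₋₂, qₖ = aₖqₖ₋₁ + qₖ₋₂ (with p₋₁=1, p₋₂=0, q₋₁=0, q₋₂=1):
  k=0: a=18, p=18, q=1
  k=1: a=2, p=37, q=2
  k=2: a=3, p=129, q=7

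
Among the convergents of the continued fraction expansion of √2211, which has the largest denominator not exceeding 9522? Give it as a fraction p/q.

√2211 = [47; 47, 94, …] (period length 2).
Convergents:
  p_0/q_0 = 47/1
  p_1/q_1 = 2210/47
  p_2/q_2 = 207787/4419
  p_3/q_3 = 9768199/207740
q_2 = 4419 ≤ 9522 < 207740 = q_3, so the answer is 207787/4419.

207787/4419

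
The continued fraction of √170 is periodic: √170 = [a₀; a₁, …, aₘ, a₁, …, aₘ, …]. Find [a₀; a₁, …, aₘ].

a₀ = ⌊√170⌋ = 13.
With m₀=0, d₀=1 and mₖ₊₁ = dₖaₖ − mₖ, dₖ₊₁ = (n − mₖ₊₁²)/dₖ, aₖ₊₁ = ⌊(a₀+mₖ₊₁)/dₖ₊₁⌋:
  k=1: m=13, d=1, a=26
d=1 and a=2a₀=26 at k=1, so the next step gives (m, d) = (13, 1) again — its k=1 value — and the period has length 1.

[13; 26]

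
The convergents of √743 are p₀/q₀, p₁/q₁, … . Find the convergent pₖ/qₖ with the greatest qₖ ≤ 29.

√743 = [27; 3, 1, 7, 27, 7, 1, 3, 54, …] (period length 8).
Convergents:
  p_0/q_0 = 27/1
  p_1/q_1 = 82/3
  p_2/q_2 = 109/4
  p_3/q_3 = 845/31
q_2 = 4 ≤ 29 < 31 = q_3, so the answer is 109/4.

109/4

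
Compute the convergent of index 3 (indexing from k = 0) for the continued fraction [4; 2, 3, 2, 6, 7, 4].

71/16

Using pₖ = aₖpₖ₋₁ + pₖ₋₂, qₖ = aₖqₖ₋₁ + qₖ₋₂ (with p₋₁=1, p₋₂=0, q₋₁=0, q₋₂=1):
  k=0: a=4, p=4, q=1
  k=1: a=2, p=9, q=2
  k=2: a=3, p=31, q=7
  k=3: a=2, p=71, q=16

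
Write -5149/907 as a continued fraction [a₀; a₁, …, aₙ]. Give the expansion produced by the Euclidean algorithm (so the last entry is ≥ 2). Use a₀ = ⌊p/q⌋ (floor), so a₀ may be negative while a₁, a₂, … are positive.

[-6; 3, 10, 2, 6, 2]

-5149 = -6·907 + 293
907 = 3·293 + 28
293 = 10·28 + 13
28 = 2·13 + 2
13 = 6·2 + 1
2 = 2·1 + 0  (stop)
So -5149/907 = [-6; 3, 10, 2, 6, 2].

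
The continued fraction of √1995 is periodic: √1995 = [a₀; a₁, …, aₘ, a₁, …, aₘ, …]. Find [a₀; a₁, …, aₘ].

a₀ = ⌊√1995⌋ = 44.

[44; 1, 1, 1, 88]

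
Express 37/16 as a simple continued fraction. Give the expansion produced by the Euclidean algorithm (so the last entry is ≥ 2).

[2; 3, 5]

37 = 2×16 + 5
16 = 3×5 + 1
5 = 5×1 + 0  (stop)
So 37/16 = [2; 3, 5].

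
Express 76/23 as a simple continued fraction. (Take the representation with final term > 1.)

[3; 3, 3, 2]

76 = 3·23 + 7
23 = 3·7 + 2
7 = 3·2 + 1
2 = 2·1 + 0  (stop)
So 76/23 = [3; 3, 3, 2].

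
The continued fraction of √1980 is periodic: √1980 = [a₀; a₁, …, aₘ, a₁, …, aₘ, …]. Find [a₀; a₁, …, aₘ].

[44; 2, 88]

a₀ = ⌊√1980⌋ = 44.
With m₀=0, d₀=1 and mₖ₊₁ = dₖaₖ − mₖ, dₖ₊₁ = (n − mₖ₊₁²)/dₖ, aₖ₊₁ = ⌊(a₀+mₖ₊₁)/dₖ₊₁⌋:
  k=1: m=44, d=44, a=2
  k=2: m=44, d=1, a=88
d=1 and a=2a₀=88 at k=2, so the next step gives (m, d) = (44, 44) again — its k=1 value — and the period has length 2.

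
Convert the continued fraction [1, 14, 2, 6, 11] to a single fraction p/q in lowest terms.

2242/2097

Using pₖ = aₖpₖ₋₁ + pₖ₋₂ and qₖ = aₖqₖ₋₁ + qₖ₋₂:
  k=0: a=1, p=1, q=1
  k=1: a=14, p=15, q=14
  k=2: a=2, p=31, q=29
  k=3: a=6, p=201, q=188
  k=4: a=11, p=2242, q=2097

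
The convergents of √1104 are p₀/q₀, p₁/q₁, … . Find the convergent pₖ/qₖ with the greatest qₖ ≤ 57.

1761/53

√1104 = [33; 4, 2, 2, 2, 4, 66, …] (period length 6).
Convergents:
  p_0/q_0 = 33/1
  p_1/q_1 = 133/4
  p_2/q_2 = 299/9
  p_3/q_3 = 731/22
  p_4/q_4 = 1761/53
  p_5/q_5 = 7775/234
q_4 = 53 ≤ 57 < 234 = q_5, so the answer is 1761/53.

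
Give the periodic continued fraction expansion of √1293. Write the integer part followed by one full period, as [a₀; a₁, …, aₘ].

a₀ = ⌊√1293⌋ = 35.
With m₀=0, d₀=1 and mₖ₊₁ = dₖaₖ − mₖ, dₖ₊₁ = (n − mₖ₊₁²)/dₖ, aₖ₊₁ = ⌊(a₀+mₖ₊₁)/dₖ₊₁⌋:
  k=1: m=35, d=68, a=1
  k=2: m=33, d=3, a=22
  k=3: m=33, d=68, a=1
  k=4: m=35, d=1, a=70
d=1 and a=2a₀=70 at k=4, so the next step gives (m, d) = (35, 68) again — its k=1 value — and the period has length 4.

[35; 1, 22, 1, 70]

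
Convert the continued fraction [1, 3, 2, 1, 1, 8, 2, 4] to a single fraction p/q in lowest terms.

1789/1382

Using pₖ = aₖpₖ₋₁ + pₖ₋₂ and qₖ = aₖqₖ₋₁ + qₖ₋₂:
  k=0: a=1, p=1, q=1
  k=1: a=3, p=4, q=3
  k=2: a=2, p=9, q=7
  k=3: a=1, p=13, q=10
  k=4: a=1, p=22, q=17
  k=5: a=8, p=189, q=146
  k=6: a=2, p=400, q=309
  k=7: a=4, p=1789, q=1382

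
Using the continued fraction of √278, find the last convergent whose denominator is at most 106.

√278 = [16; 1, 2, 16, 2, 1, 32, …] (period length 6).
Convergents:
  p_0/q_0 = 16/1
  p_1/q_1 = 17/1
  p_2/q_2 = 50/3
  p_3/q_3 = 817/49
  p_4/q_4 = 1684/101
  p_5/q_5 = 2501/150
q_4 = 101 ≤ 106 < 150 = q_5, so the answer is 1684/101.

1684/101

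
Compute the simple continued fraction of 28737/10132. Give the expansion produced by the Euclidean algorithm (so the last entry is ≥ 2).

28737 = 2*10132 + 8473
10132 = 1*8473 + 1659
8473 = 5*1659 + 178
1659 = 9*178 + 57
178 = 3*57 + 7
57 = 8*7 + 1
7 = 7*1 + 0  (stop)
So 28737/10132 = [2; 1, 5, 9, 3, 8, 7].

[2; 1, 5, 9, 3, 8, 7]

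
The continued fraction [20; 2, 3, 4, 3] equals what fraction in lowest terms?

Fold from the inside: start with 3/1.
  4 + 1/3 = 13/3
  3 + 3/13 = 42/13
  2 + 13/42 = 97/42
  20 + 42/97 = 1982/97

1982/97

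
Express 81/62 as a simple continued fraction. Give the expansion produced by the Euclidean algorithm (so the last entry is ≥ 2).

81 = 1×62 + 19
62 = 3×19 + 5
19 = 3×5 + 4
5 = 1×4 + 1
4 = 4×1 + 0  (stop)
So 81/62 = [1; 3, 3, 1, 4].

[1; 3, 3, 1, 4]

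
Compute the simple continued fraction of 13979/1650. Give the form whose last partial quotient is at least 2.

13979 = 8×1650 + 779
1650 = 2×779 + 92
779 = 8×92 + 43
92 = 2×43 + 6
43 = 7×6 + 1
6 = 6×1 + 0  (stop)
So 13979/1650 = [8; 2, 8, 2, 7, 6].

[8; 2, 8, 2, 7, 6]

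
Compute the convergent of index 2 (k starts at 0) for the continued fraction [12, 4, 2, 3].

110/9

Using pₖ = aₖpₖ₋₁ + pₖ₋₂, qₖ = aₖqₖ₋₁ + qₖ₋₂ (with p₋₁=1, p₋₂=0, q₋₁=0, q₋₂=1):
  k=0: a=12, p=12, q=1
  k=1: a=4, p=49, q=4
  k=2: a=2, p=110, q=9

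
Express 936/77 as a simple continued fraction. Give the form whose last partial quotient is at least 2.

[12; 6, 2, 2, 2]

936 = 12·77 + 12
77 = 6·12 + 5
12 = 2·5 + 2
5 = 2·2 + 1
2 = 2·1 + 0  (stop)
So 936/77 = [12; 6, 2, 2, 2].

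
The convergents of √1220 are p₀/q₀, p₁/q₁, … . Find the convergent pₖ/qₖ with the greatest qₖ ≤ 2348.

√1220 = [34; 1, 12, 1, 68, …] (period length 4).
Convergents:
  p_0/q_0 = 34/1
  p_1/q_1 = 35/1
  p_2/q_2 = 454/13
  p_3/q_3 = 489/14
  p_4/q_4 = 33706/965
  p_5/q_5 = 34195/979
  p_6/q_6 = 444046/12713
q_5 = 979 ≤ 2348 < 12713 = q_6, so the answer is 34195/979.

34195/979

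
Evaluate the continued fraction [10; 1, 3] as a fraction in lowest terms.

43/4

Fold from the inside: start with 3/1.
  1 + 1/3 = 4/3
  10 + 3/4 = 43/4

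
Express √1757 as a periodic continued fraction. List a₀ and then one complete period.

[41; 1, 10, 1, 82]

a₀ = ⌊√1757⌋ = 41.
With m₀=0, d₀=1 and mₖ₊₁ = dₖaₖ − mₖ, dₖ₊₁ = (n − mₖ₊₁²)/dₖ, aₖ₊₁ = ⌊(a₀+mₖ₊₁)/dₖ₊₁⌋:
  k=1: m=41, d=76, a=1
  k=2: m=35, d=7, a=10
  k=3: m=35, d=76, a=1
  k=4: m=41, d=1, a=82
d=1 and a=2a₀=82 at k=4, so the next step gives (m, d) = (41, 76) again — its k=1 value — and the period has length 4.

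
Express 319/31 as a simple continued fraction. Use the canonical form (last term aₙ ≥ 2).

319 = 10*31 + 9
31 = 3*9 + 4
9 = 2*4 + 1
4 = 4*1 + 0  (stop)
So 319/31 = [10; 3, 2, 4].

[10; 3, 2, 4]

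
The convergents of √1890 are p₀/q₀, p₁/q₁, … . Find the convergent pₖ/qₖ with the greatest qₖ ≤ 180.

√1890 = [43; 2, 9, 6, 9, 2, 86, …] (period length 6).
Convergents:
  p_0/q_0 = 43/1
  p_1/q_1 = 87/2
  p_2/q_2 = 826/19
  p_3/q_3 = 5043/116
  p_4/q_4 = 46213/1063
q_3 = 116 ≤ 180 < 1063 = q_4, so the answer is 5043/116.

5043/116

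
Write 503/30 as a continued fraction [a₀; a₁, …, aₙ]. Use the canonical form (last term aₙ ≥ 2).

[16; 1, 3, 3, 2]

503 = 16·30 + 23
30 = 1·23 + 7
23 = 3·7 + 2
7 = 3·2 + 1
2 = 2·1 + 0  (stop)
So 503/30 = [16; 1, 3, 3, 2].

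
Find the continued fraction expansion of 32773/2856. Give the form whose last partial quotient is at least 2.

32773 = 11*2856 + 1357
2856 = 2*1357 + 142
1357 = 9*142 + 79
142 = 1*79 + 63
79 = 1*63 + 16
63 = 3*16 + 15
16 = 1*15 + 1
15 = 15*1 + 0  (stop)
So 32773/2856 = [11; 2, 9, 1, 1, 3, 1, 15].

[11; 2, 9, 1, 1, 3, 1, 15]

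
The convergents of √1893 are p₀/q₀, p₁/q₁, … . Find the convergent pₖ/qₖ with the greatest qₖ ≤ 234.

5047/116

√1893 = [43; 1, 1, 28, 1, 1, 86, …] (period length 6).
Convergents:
  p_0/q_0 = 43/1
  p_1/q_1 = 44/1
  p_2/q_2 = 87/2
  p_3/q_3 = 2480/57
  p_4/q_4 = 2567/59
  p_5/q_5 = 5047/116
  p_6/q_6 = 436609/10035
q_5 = 116 ≤ 234 < 10035 = q_6, so the answer is 5047/116.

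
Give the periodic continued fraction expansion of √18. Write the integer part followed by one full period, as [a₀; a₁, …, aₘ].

a₀ = ⌊√18⌋ = 4.
With m₀=0, d₀=1 and mₖ₊₁ = dₖaₖ − mₖ, dₖ₊₁ = (n − mₖ₊₁²)/dₖ, aₖ₊₁ = ⌊(a₀+mₖ₊₁)/dₖ₊₁⌋:
  k=1: m=4, d=2, a=4
  k=2: m=4, d=1, a=8
d=1 and a=2a₀=8 at k=2, so the next step gives (m, d) = (4, 2) again — its k=1 value — and the period has length 2.

[4; 4, 8]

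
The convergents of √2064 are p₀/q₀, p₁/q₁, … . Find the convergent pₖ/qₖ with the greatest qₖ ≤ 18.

√2064 = [45; 2, 3, 7, 3, 2, 90, …] (period length 6).
Convergents:
  p_0/q_0 = 45/1
  p_1/q_1 = 91/2
  p_2/q_2 = 318/7
  p_3/q_3 = 2317/51
q_2 = 7 ≤ 18 < 51 = q_3, so the answer is 318/7.

318/7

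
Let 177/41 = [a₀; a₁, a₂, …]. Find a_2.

177 = 4·41 + 13   →  a_0 = 4
41 = 3·13 + 2   →  a_1 = 3
13 = 6·2 + 1   →  a_2 = 6

6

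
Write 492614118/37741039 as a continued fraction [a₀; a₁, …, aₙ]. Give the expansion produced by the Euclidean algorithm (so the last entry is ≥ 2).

492614118 = 13*37741039 + 1980611
37741039 = 19*1980611 + 109430
1980611 = 18*109430 + 10871
109430 = 10*10871 + 720
10871 = 15*720 + 71
720 = 10*71 + 10
71 = 7*10 + 1
10 = 10*1 + 0  (stop)
So 492614118/37741039 = [13; 19, 18, 10, 15, 10, 7, 10].

[13; 19, 18, 10, 15, 10, 7, 10]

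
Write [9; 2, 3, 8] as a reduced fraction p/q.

Fold from the inside: start with 8/1.
  3 + 1/8 = 25/8
  2 + 8/25 = 58/25
  9 + 25/58 = 547/58

547/58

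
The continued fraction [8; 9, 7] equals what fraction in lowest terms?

Fold from the inside: start with 7/1.
  9 + 1/7 = 64/7
  8 + 7/64 = 519/64

519/64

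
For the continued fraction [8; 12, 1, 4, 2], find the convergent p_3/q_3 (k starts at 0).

517/64

Using pₖ = aₖpₖ₋₁ + pₖ₋₂, qₖ = aₖqₖ₋₁ + qₖ₋₂ (with p₋₁=1, p₋₂=0, q₋₁=0, q₋₂=1):
  k=0: a=8, p=8, q=1
  k=1: a=12, p=97, q=12
  k=2: a=1, p=105, q=13
  k=3: a=4, p=517, q=64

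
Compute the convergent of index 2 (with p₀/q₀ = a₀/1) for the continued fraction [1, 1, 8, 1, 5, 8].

17/9

Using pₖ = aₖpₖ₋₁ + pₖ₋₂, qₖ = aₖqₖ₋₁ + qₖ₋₂ (with p₋₁=1, p₋₂=0, q₋₁=0, q₋₂=1):
  k=0: a=1, p=1, q=1
  k=1: a=1, p=2, q=1
  k=2: a=8, p=17, q=9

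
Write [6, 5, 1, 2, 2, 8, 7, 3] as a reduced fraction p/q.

Using pₖ = aₖpₖ₋₁ + pₖ₋₂ and qₖ = aₖqₖ₋₁ + qₖ₋₂:
  k=0: a=6, p=6, q=1
  k=1: a=5, p=31, q=5
  k=2: a=1, p=37, q=6
  k=3: a=2, p=105, q=17
  k=4: a=2, p=247, q=40
  k=5: a=8, p=2081, q=337
  k=6: a=7, p=14814, q=2399
  k=7: a=3, p=46523, q=7534

46523/7534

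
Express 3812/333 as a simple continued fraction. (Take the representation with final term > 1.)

3812 = 11·333 + 149
333 = 2·149 + 35
149 = 4·35 + 9
35 = 3·9 + 8
9 = 1·8 + 1
8 = 8·1 + 0  (stop)
So 3812/333 = [11; 2, 4, 3, 1, 8].

[11; 2, 4, 3, 1, 8]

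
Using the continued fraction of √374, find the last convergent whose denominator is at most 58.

√374 = [19; 2, 1, 18, 1, 2, 38, …] (period length 6).
Convergents:
  p_0/q_0 = 19/1
  p_1/q_1 = 39/2
  p_2/q_2 = 58/3
  p_3/q_3 = 1083/56
  p_4/q_4 = 1141/59
q_3 = 56 ≤ 58 < 59 = q_4, so the answer is 1083/56.

1083/56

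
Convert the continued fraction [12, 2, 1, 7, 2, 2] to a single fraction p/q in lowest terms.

Using pₖ = aₖpₖ₋₁ + pₖ₋₂ and qₖ = aₖqₖ₋₁ + qₖ₋₂:
  k=0: a=12, p=12, q=1
  k=1: a=2, p=25, q=2
  k=2: a=1, p=37, q=3
  k=3: a=7, p=284, q=23
  k=4: a=2, p=605, q=49
  k=5: a=2, p=1494, q=121

1494/121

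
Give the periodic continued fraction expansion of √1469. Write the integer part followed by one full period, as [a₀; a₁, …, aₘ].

a₀ = ⌊√1469⌋ = 38.
With m₀=0, d₀=1 and mₖ₊₁ = dₖaₖ − mₖ, dₖ₊₁ = (n − mₖ₊₁²)/dₖ, aₖ₊₁ = ⌊(a₀+mₖ₊₁)/dₖ₊₁⌋:
  k=1: m=38, d=25, a=3
  k=2: m=37, d=4, a=18
  k=3: m=35, d=61, a=1
  k=4: m=26, d=13, a=4
  k=5: m=26, d=61, a=1
  k=6: m=35, d=4, a=18
  k=7: m=37, d=25, a=3
  k=8: m=38, d=1, a=76
d=1 and a=2a₀=76 at k=8, so the next step gives (m, d) = (38, 25) again — its k=1 value — and the period has length 8.

[38; 3, 18, 1, 4, 1, 18, 3, 76]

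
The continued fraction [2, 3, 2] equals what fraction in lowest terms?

Fold from the inside: start with 2/1.
  3 + 1/2 = 7/2
  2 + 2/7 = 16/7

16/7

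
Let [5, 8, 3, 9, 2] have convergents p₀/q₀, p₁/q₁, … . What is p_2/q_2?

128/25

Using pₖ = aₖpₖ₋₁ + pₖ₋₂, qₖ = aₖqₖ₋₁ + qₖ₋₂ (with p₋₁=1, p₋₂=0, q₋₁=0, q₋₂=1):
  k=0: a=5, p=5, q=1
  k=1: a=8, p=41, q=8
  k=2: a=3, p=128, q=25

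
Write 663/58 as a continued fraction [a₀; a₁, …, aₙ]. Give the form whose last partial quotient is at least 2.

[11; 2, 3, 8]

663 = 11·58 + 25
58 = 2·25 + 8
25 = 3·8 + 1
8 = 8·1 + 0  (stop)
So 663/58 = [11; 2, 3, 8].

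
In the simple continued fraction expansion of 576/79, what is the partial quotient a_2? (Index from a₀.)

576 = 7·79 + 23   →  a_0 = 7
79 = 3·23 + 10   →  a_1 = 3
23 = 2·10 + 3   →  a_2 = 2

2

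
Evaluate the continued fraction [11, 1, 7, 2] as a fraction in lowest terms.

Using pₖ = aₖpₖ₋₁ + pₖ₋₂ and qₖ = aₖqₖ₋₁ + qₖ₋₂:
  k=0: a=11, p=11, q=1
  k=1: a=1, p=12, q=1
  k=2: a=7, p=95, q=8
  k=3: a=2, p=202, q=17

202/17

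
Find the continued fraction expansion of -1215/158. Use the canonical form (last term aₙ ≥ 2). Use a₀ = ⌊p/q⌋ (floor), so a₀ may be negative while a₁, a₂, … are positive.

[-8; 3, 4, 2, 5]

-1215 = -8·158 + 49
158 = 3·49 + 11
49 = 4·11 + 5
11 = 2·5 + 1
5 = 5·1 + 0  (stop)
So -1215/158 = [-8; 3, 4, 2, 5].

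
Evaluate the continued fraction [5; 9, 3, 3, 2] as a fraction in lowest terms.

1093/214

Using pₖ = aₖpₖ₋₁ + pₖ₋₂ and qₖ = aₖqₖ₋₁ + qₖ₋₂:
  k=0: a=5, p=5, q=1
  k=1: a=9, p=46, q=9
  k=2: a=3, p=143, q=28
  k=3: a=3, p=475, q=93
  k=4: a=2, p=1093, q=214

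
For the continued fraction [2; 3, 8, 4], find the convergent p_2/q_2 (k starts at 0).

58/25

Using pₖ = aₖpₖ₋₁ + pₖ₋₂, qₖ = aₖqₖ₋₁ + qₖ₋₂ (with p₋₁=1, p₋₂=0, q₋₁=0, q₋₂=1):
  k=0: a=2, p=2, q=1
  k=1: a=3, p=7, q=3
  k=2: a=8, p=58, q=25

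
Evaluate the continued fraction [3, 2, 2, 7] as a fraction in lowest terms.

Using pₖ = aₖpₖ₋₁ + pₖ₋₂ and qₖ = aₖqₖ₋₁ + qₖ₋₂:
  k=0: a=3, p=3, q=1
  k=1: a=2, p=7, q=2
  k=2: a=2, p=17, q=5
  k=3: a=7, p=126, q=37

126/37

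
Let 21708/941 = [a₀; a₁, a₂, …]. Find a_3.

21708 = 23·941 + 65   →  a_0 = 23
941 = 14·65 + 31   →  a_1 = 14
65 = 2·31 + 3   →  a_2 = 2
31 = 10·3 + 1   →  a_3 = 10

10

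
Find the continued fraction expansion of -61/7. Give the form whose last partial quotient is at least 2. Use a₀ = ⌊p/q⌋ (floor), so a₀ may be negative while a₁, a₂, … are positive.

[-9; 3, 2]

-61 = -9·7 + 2
7 = 3·2 + 1
2 = 2·1 + 0  (stop)
So -61/7 = [-9; 3, 2].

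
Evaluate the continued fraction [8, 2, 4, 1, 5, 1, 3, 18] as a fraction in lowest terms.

44608/5277

Fold from the inside: start with 18/1.
  3 + 1/18 = 55/18
  1 + 18/55 = 73/55
  5 + 55/73 = 420/73
  1 + 73/420 = 493/420
  4 + 420/493 = 2392/493
  2 + 493/2392 = 5277/2392
  8 + 2392/5277 = 44608/5277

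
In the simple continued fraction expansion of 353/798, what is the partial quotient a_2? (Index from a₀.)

3

353 = 0·798 + 353   →  a_0 = 0
798 = 2·353 + 92   →  a_1 = 2
353 = 3·92 + 77   →  a_2 = 3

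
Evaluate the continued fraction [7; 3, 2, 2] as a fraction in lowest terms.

Fold from the inside: start with 2/1.
  2 + 1/2 = 5/2
  3 + 2/5 = 17/5
  7 + 5/17 = 124/17

124/17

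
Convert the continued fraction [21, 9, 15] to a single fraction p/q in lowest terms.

2871/136

Using pₖ = aₖpₖ₋₁ + pₖ₋₂ and qₖ = aₖqₖ₋₁ + qₖ₋₂:
  k=0: a=21, p=21, q=1
  k=1: a=9, p=190, q=9
  k=2: a=15, p=2871, q=136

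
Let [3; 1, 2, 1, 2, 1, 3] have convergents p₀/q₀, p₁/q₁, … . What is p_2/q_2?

Using pₖ = aₖpₖ₋₁ + pₖ₋₂, qₖ = aₖqₖ₋₁ + qₖ₋₂ (with p₋₁=1, p₋₂=0, q₋₁=0, q₋₂=1):
  k=0: a=3, p=3, q=1
  k=1: a=1, p=4, q=1
  k=2: a=2, p=11, q=3

11/3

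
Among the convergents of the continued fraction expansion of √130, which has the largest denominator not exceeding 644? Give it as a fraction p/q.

√130 = [11; 2, 2, 22, …] (period length 3).
Convergents:
  p_0/q_0 = 11/1
  p_1/q_1 = 23/2
  p_2/q_2 = 57/5
  p_3/q_3 = 1277/112
  p_4/q_4 = 2611/229
  p_5/q_5 = 6499/570
  p_6/q_6 = 145589/12769
q_5 = 570 ≤ 644 < 12769 = q_6, so the answer is 6499/570.

6499/570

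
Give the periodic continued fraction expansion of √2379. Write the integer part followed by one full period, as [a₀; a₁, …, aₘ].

a₀ = ⌊√2379⌋ = 48.
With m₀=0, d₀=1 and mₖ₊₁ = dₖaₖ − mₖ, dₖ₊₁ = (n − mₖ₊₁²)/dₖ, aₖ₊₁ = ⌊(a₀+mₖ₊₁)/dₖ₊₁⌋:
  k=1: m=48, d=75, a=1
  k=2: m=27, d=22, a=3
  k=3: m=39, d=39, a=2
  k=4: m=39, d=22, a=3
  k=5: m=27, d=75, a=1
  k=6: m=48, d=1, a=96
d=1 and a=2a₀=96 at k=6, so the next step gives (m, d) = (48, 75) again — its k=1 value — and the period has length 6.

[48; 1, 3, 2, 3, 1, 96]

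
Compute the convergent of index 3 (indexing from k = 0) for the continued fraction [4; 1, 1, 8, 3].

Using pₖ = aₖpₖ₋₁ + pₖ₋₂, qₖ = aₖqₖ₋₁ + qₖ₋₂ (with p₋₁=1, p₋₂=0, q₋₁=0, q₋₂=1):
  k=0: a=4, p=4, q=1
  k=1: a=1, p=5, q=1
  k=2: a=1, p=9, q=2
  k=3: a=8, p=77, q=17

77/17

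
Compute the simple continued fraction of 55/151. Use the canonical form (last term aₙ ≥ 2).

[0; 2, 1, 2, 1, 13]

55 = 0*151 + 55
151 = 2*55 + 41
55 = 1*41 + 14
41 = 2*14 + 13
14 = 1*13 + 1
13 = 13*1 + 0  (stop)
So 55/151 = [0; 2, 1, 2, 1, 13].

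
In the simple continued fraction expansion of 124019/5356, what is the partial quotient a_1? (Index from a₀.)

124019 = 23·5356 + 831   →  a_0 = 23
5356 = 6·831 + 370   →  a_1 = 6

6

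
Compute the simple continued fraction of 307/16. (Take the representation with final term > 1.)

[19; 5, 3]

307 = 19·16 + 3
16 = 5·3 + 1
3 = 3·1 + 0  (stop)
So 307/16 = [19; 5, 3].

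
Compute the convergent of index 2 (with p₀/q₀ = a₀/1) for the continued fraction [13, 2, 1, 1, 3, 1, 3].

40/3

Using pₖ = aₖpₖ₋₁ + pₖ₋₂, qₖ = aₖqₖ₋₁ + qₖ₋₂ (with p₋₁=1, p₋₂=0, q₋₁=0, q₋₂=1):
  k=0: a=13, p=13, q=1
  k=1: a=2, p=27, q=2
  k=2: a=1, p=40, q=3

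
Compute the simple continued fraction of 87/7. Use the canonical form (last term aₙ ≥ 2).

87 = 12·7 + 3
7 = 2·3 + 1
3 = 3·1 + 0  (stop)
So 87/7 = [12; 2, 3].

[12; 2, 3]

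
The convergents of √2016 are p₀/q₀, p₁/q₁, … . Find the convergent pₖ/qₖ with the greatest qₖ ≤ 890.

√2016 = [44; 1, 8, 1, 88, …] (period length 4).
Convergents:
  p_0/q_0 = 44/1
  p_1/q_1 = 45/1
  p_2/q_2 = 404/9
  p_3/q_3 = 449/10
  p_4/q_4 = 39916/889
  p_5/q_5 = 40365/899
q_4 = 889 ≤ 890 < 899 = q_5, so the answer is 39916/889.

39916/889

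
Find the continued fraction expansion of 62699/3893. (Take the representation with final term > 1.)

[16; 9, 2, 8, 2, 3, 3]

62699 = 16*3893 + 411
3893 = 9*411 + 194
411 = 2*194 + 23
194 = 8*23 + 10
23 = 2*10 + 3
10 = 3*3 + 1
3 = 3*1 + 0  (stop)
So 62699/3893 = [16; 9, 2, 8, 2, 3, 3].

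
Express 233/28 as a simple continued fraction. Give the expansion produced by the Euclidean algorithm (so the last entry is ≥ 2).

[8; 3, 9]

233 = 8*28 + 9
28 = 3*9 + 1
9 = 9*1 + 0  (stop)
So 233/28 = [8; 3, 9].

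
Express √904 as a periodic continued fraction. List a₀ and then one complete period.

a₀ = ⌊√904⌋ = 30.
With m₀=0, d₀=1 and mₖ₊₁ = dₖaₖ − mₖ, dₖ₊₁ = (n − mₖ₊₁²)/dₖ, aₖ₊₁ = ⌊(a₀+mₖ₊₁)/dₖ₊₁⌋:
  k=1: m=30, d=4, a=15
  k=2: m=30, d=1, a=60
d=1 and a=2a₀=60 at k=2, so the next step gives (m, d) = (30, 4) again — its k=1 value — and the period has length 2.

[30; 15, 60]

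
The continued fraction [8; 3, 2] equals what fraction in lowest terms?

Using pₖ = aₖpₖ₋₁ + pₖ₋₂ and qₖ = aₖqₖ₋₁ + qₖ₋₂:
  k=0: a=8, p=8, q=1
  k=1: a=3, p=25, q=3
  k=2: a=2, p=58, q=7

58/7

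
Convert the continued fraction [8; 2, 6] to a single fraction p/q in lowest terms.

Fold from the inside: start with 6/1.
  2 + 1/6 = 13/6
  8 + 6/13 = 110/13

110/13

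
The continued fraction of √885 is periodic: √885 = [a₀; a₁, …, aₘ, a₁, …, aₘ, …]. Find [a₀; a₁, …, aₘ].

a₀ = ⌊√885⌋ = 29.

[29; 1, 2, 1, 58]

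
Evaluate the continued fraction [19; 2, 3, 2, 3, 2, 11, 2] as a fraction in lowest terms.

Using pₖ = aₖpₖ₋₁ + pₖ₋₂ and qₖ = aₖqₖ₋₁ + qₖ₋₂:
  k=0: a=19, p=19, q=1
  k=1: a=2, p=39, q=2
  k=2: a=3, p=136, q=7
  k=3: a=2, p=311, q=16
  k=4: a=3, p=1069, q=55
  k=5: a=2, p=2449, q=126
  k=6: a=11, p=28008, q=1441
  k=7: a=2, p=58465, q=3008

58465/3008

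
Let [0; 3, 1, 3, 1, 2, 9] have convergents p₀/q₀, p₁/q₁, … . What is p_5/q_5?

Using pₖ = aₖpₖ₋₁ + pₖ₋₂, qₖ = aₖqₖ₋₁ + qₖ₋₂ (with p₋₁=1, p₋₂=0, q₋₁=0, q₋₂=1):
  k=0: a=0, p=0, q=1
  k=1: a=3, p=1, q=3
  k=2: a=1, p=1, q=4
  k=3: a=3, p=4, q=15
  k=4: a=1, p=5, q=19
  k=5: a=2, p=14, q=53

14/53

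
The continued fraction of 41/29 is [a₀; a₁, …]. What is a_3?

2

41 = 1·29 + 12   →  a_0 = 1
29 = 2·12 + 5   →  a_1 = 2
12 = 2·5 + 2   →  a_2 = 2
5 = 2·2 + 1   →  a_3 = 2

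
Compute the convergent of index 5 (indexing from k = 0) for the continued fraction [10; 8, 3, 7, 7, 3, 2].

Using pₖ = aₖpₖ₋₁ + pₖ₋₂, qₖ = aₖqₖ₋₁ + qₖ₋₂ (with p₋₁=1, p₋₂=0, q₋₁=0, q₋₂=1):
  k=0: a=10, p=10, q=1
  k=1: a=8, p=81, q=8
  k=2: a=3, p=253, q=25
  k=3: a=7, p=1852, q=183
  k=4: a=7, p=13217, q=1306
  k=5: a=3, p=41503, q=4101

41503/4101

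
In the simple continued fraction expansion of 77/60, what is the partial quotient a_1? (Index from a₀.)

77 = 1·60 + 17   →  a_0 = 1
60 = 3·17 + 9   →  a_1 = 3

3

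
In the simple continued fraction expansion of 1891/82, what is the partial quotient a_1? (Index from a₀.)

1891 = 23·82 + 5   →  a_0 = 23
82 = 16·5 + 2   →  a_1 = 16

16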